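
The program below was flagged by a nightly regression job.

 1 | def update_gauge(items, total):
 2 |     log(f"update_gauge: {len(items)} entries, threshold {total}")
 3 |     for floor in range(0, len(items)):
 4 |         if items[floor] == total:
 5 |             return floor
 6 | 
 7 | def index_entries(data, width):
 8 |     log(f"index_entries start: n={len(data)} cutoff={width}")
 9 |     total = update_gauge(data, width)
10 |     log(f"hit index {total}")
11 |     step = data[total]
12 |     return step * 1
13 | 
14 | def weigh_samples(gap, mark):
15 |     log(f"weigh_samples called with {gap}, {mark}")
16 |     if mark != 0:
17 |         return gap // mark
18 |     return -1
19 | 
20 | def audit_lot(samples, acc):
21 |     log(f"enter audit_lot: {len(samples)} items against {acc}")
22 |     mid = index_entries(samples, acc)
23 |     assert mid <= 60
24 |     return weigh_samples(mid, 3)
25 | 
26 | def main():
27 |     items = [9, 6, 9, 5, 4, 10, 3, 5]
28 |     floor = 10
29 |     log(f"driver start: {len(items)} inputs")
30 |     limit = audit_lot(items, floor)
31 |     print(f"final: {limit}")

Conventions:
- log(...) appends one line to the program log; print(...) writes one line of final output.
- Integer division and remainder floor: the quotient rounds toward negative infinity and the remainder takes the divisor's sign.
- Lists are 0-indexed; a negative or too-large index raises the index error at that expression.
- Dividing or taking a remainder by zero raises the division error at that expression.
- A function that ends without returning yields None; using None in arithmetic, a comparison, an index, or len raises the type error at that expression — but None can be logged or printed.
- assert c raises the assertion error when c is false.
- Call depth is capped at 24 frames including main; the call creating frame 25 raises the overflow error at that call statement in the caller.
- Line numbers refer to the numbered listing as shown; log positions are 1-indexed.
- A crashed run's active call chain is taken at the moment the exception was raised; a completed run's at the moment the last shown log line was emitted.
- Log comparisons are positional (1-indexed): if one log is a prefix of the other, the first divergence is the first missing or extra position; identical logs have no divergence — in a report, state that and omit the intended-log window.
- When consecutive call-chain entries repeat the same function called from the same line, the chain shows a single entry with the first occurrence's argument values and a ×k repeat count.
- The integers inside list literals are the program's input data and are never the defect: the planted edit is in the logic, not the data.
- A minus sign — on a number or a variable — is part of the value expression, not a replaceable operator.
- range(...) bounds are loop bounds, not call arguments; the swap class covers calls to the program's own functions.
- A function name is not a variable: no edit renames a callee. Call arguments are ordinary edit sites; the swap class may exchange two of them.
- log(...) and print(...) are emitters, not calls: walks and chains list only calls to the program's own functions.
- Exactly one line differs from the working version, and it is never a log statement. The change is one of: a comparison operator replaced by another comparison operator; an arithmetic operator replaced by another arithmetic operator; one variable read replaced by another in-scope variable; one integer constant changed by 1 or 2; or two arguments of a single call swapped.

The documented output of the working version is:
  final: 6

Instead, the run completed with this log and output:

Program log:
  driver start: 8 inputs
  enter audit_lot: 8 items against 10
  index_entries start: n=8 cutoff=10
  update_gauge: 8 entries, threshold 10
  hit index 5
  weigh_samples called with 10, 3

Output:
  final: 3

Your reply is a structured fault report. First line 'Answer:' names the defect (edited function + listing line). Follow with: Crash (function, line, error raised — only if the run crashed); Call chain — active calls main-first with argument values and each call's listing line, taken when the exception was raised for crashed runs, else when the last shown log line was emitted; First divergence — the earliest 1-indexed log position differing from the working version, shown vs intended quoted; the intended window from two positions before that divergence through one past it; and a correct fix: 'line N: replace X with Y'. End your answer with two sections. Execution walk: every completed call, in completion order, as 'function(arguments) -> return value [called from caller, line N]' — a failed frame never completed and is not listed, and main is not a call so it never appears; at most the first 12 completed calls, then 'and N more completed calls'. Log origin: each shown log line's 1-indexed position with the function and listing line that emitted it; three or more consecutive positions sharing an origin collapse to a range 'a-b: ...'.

Answer: the defect is in index_entries at line 12.
The tell: Everything matches until log position 6, which reads 'weigh_samples called with 10, 3' in place of 'weigh_samples called with 20, 3'.
Call chain: main -> audit_lot([9, 6, 9, 5, 4, 10, 3, 5], 10) (called at line 30) -> weigh_samples(10, 3) (called at line 24).
First divergence: position 6; shown 'weigh_samples called with 10, 3' vs intended 'weigh_samples called with 20, 3'.
Intended log window:
  4: update_gauge: 8 entries, threshold 10
  5: hit index 5
  6: weigh_samples called with 20, 3
Execution walk:
  update_gauge([9, 6, 9, 5, 4, 10, 3, 5], 10) -> 5  [called from index_entries, line 9]
  index_entries([9, 6, 9, 5, 4, 10, 3, 5], 10) -> 10  [called from audit_lot, line 22]
  weigh_samples(10, 3) -> 3  [called from audit_lot, line 24]
  audit_lot([9, 6, 9, 5, 4, 10, 3, 5], 10) -> 3  [called from main, line 30]
Log line origins:
  1: logged in main at line 29
  2: logged in audit_lot at line 21
  3: logged in index_entries at line 8
  4: logged in update_gauge at line 2
  5: logged in index_entries at line 10
  6: logged in weigh_samples at line 15
A correct fix: line 12: replace `1` with `2`.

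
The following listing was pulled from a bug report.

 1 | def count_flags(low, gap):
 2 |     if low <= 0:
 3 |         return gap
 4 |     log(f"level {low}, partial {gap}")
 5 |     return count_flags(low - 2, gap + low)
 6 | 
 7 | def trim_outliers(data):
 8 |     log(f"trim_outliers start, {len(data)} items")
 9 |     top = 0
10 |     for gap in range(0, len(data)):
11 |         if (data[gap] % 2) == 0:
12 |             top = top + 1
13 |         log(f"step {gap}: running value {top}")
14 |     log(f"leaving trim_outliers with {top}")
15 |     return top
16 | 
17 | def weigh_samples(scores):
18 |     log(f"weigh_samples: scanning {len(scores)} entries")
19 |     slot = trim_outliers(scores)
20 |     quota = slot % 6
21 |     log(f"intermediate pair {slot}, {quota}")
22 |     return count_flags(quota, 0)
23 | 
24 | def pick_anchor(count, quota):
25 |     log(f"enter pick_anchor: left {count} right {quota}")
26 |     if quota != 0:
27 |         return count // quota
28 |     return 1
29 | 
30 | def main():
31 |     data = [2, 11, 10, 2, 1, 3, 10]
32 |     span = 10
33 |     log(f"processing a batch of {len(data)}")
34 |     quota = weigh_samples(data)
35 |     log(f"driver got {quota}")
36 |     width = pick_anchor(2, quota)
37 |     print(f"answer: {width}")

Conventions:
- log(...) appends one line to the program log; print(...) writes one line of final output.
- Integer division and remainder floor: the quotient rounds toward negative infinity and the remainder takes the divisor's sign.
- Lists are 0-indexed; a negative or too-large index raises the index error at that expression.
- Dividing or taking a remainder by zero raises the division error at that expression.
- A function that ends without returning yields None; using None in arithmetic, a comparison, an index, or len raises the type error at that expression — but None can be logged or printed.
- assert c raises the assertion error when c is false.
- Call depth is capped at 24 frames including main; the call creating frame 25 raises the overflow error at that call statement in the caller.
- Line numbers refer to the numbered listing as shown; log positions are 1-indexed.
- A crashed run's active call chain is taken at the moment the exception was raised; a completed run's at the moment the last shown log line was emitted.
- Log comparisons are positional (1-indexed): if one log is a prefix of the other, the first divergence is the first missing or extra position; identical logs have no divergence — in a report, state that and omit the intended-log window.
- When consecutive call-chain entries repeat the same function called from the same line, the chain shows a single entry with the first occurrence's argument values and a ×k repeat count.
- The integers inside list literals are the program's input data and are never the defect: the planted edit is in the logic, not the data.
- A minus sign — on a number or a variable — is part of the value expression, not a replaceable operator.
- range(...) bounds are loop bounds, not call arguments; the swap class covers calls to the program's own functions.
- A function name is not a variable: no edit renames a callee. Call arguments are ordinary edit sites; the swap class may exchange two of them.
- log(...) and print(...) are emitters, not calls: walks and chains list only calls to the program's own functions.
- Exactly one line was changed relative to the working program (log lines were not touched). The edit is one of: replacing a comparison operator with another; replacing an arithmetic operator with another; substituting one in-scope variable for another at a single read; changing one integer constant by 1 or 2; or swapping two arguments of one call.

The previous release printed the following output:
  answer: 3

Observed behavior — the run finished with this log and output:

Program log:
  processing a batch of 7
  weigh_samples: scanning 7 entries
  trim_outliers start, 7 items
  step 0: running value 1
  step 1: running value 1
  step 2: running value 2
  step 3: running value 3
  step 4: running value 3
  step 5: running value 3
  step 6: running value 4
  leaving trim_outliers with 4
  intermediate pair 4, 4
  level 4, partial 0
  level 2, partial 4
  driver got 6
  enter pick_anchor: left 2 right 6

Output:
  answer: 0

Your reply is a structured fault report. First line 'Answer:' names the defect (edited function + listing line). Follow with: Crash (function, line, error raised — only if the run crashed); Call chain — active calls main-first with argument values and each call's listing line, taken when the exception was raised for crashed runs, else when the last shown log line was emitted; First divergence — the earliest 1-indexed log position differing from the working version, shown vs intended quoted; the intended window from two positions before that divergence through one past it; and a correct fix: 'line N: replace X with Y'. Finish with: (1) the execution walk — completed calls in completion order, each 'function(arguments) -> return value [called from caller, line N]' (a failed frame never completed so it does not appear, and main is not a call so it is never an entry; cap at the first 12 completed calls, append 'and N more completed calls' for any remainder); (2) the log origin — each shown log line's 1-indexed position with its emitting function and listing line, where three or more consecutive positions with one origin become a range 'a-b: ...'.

Answer: the defect is in main at line 36.
The tell: Position 16 is the first bad log line: 'enter pick_anchor: left 2 right 6' should read 'enter pick_anchor: left 6 right 2'.
Call chain: main -> pick_anchor(2, 6) (called at line 36).
First divergence: position 16 — the shown line 'enter pick_anchor: left 2 right 6' should read 'enter pick_anchor: left 6 right 2'.
Intended log window:
  14: level 2, partial 4
  15: driver got 6
  16: enter pick_anchor: left 6 right 2
Execution walk:
  trim_outliers([2, 11, 10, 2, 1, 3, 10]) -> 4  [called from weigh_samples, line 19]
  count_flags(0, 6) -> 6  [called from count_flags, line 5]
  count_flags(2, 4) -> 6  [called from count_flags, line 5]
  count_flags(4, 0) -> 6  [called from weigh_samples, line 22]
  weigh_samples([2, 11, 10, 2, 1, 3, 10]) -> 6  [called from main, line 34]
  pick_anchor(2, 6) -> 0  [called from main, line 36]
Log line origins:
  1: emitted by main (line 33)
  2: emitted by weigh_samples (line 18)
  3: emitted by trim_outliers (line 8)
  4-10: emitted by trim_outliers (line 13)
  11: emitted by trim_outliers (line 14)
  12: emitted by weigh_samples (line 21)
  13: emitted by count_flags (line 4)
  14: emitted by count_flags (line 4)
  15: emitted by main (line 35)
  16: emitted by pick_anchor (line 25)
A correct fix: line 36: replace `pick_anchor(2, quota)` with `pick_anchor(quota, 2)`.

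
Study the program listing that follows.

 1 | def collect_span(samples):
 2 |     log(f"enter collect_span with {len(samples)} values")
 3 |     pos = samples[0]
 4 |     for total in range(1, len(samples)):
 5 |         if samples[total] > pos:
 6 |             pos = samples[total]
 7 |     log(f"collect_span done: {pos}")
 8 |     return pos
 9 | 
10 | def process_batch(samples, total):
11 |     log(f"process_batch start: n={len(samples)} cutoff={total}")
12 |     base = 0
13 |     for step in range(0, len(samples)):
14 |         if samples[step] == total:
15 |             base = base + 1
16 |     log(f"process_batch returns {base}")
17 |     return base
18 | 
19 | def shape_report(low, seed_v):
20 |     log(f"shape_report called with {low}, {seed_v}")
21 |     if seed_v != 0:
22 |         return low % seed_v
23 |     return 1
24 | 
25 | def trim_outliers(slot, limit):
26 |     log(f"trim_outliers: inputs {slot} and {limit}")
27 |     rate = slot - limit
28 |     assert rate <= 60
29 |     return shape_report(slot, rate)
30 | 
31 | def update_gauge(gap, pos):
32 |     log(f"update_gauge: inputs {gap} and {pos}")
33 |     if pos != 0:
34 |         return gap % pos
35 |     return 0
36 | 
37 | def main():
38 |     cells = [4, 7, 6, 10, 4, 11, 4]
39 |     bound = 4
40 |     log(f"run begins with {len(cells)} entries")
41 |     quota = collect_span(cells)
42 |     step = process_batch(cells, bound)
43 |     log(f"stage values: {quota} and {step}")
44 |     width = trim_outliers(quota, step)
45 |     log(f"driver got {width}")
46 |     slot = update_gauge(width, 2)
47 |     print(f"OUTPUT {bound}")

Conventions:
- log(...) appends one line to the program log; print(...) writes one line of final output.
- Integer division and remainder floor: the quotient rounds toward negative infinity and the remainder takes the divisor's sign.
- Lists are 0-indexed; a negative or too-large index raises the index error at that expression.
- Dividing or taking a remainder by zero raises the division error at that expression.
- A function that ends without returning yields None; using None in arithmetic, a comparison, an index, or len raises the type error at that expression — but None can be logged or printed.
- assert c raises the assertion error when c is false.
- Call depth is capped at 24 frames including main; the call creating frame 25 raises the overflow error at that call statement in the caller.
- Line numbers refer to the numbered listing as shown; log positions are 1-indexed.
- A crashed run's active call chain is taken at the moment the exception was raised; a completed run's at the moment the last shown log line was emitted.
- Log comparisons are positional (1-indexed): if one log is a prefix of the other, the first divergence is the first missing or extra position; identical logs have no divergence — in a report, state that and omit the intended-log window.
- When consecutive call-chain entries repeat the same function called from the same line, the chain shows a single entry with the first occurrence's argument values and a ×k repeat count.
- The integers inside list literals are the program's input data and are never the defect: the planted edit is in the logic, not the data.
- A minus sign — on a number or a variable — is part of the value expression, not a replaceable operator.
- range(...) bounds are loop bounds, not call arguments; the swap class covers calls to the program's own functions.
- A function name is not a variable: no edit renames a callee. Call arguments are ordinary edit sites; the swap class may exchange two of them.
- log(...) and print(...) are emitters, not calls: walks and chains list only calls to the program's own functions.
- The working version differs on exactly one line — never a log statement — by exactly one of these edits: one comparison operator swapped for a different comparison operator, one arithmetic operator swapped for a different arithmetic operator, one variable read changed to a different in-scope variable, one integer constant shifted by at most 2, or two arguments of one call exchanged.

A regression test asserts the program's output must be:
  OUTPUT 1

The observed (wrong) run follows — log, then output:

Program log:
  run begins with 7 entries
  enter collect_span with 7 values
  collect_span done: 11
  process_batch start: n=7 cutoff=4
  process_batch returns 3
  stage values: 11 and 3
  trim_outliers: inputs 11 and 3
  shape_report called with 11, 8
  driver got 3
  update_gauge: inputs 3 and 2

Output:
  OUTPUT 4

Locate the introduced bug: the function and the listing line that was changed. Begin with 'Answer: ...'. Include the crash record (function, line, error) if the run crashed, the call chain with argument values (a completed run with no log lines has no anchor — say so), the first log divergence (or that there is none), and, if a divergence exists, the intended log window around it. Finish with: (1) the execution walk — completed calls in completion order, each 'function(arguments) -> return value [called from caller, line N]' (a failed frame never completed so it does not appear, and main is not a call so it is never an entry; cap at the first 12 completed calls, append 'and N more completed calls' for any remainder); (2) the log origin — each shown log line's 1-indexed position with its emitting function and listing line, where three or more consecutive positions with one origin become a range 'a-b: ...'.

Answer: the defect is in main at line 47.
The tell: Log streams are identical — the defect surfaces only in the printed output.
Call chain: main -> update_gauge(3, 2) (called at line 46).
First divergence: there is none — every log position agrees.
Execution walk:
  collect_span([4, 7, 6, 10, 4, 11, 4]) -> 11  [called from main, line 41]
  process_batch([4, 7, 6, 10, 4, 11, 4], 4) -> 3  [called from main, line 42]
  shape_report(11, 8) -> 3  [called from trim_outliers, line 29]
  trim_outliers(11, 3) -> 3  [called from main, line 44]
  update_gauge(3, 2) -> 1  [called from main, line 46]
Origin of each log line:
  1: logged in main at line 40
  2: logged in collect_span at line 2
  3: logged in collect_span at line 7
  4: logged in process_batch at line 11
  5: logged in process_batch at line 16
  6: logged in main at line 43
  7: logged in trim_outliers at line 26
  8: logged in shape_report at line 20
  9: logged in main at line 45
  10: logged in update_gauge at line 32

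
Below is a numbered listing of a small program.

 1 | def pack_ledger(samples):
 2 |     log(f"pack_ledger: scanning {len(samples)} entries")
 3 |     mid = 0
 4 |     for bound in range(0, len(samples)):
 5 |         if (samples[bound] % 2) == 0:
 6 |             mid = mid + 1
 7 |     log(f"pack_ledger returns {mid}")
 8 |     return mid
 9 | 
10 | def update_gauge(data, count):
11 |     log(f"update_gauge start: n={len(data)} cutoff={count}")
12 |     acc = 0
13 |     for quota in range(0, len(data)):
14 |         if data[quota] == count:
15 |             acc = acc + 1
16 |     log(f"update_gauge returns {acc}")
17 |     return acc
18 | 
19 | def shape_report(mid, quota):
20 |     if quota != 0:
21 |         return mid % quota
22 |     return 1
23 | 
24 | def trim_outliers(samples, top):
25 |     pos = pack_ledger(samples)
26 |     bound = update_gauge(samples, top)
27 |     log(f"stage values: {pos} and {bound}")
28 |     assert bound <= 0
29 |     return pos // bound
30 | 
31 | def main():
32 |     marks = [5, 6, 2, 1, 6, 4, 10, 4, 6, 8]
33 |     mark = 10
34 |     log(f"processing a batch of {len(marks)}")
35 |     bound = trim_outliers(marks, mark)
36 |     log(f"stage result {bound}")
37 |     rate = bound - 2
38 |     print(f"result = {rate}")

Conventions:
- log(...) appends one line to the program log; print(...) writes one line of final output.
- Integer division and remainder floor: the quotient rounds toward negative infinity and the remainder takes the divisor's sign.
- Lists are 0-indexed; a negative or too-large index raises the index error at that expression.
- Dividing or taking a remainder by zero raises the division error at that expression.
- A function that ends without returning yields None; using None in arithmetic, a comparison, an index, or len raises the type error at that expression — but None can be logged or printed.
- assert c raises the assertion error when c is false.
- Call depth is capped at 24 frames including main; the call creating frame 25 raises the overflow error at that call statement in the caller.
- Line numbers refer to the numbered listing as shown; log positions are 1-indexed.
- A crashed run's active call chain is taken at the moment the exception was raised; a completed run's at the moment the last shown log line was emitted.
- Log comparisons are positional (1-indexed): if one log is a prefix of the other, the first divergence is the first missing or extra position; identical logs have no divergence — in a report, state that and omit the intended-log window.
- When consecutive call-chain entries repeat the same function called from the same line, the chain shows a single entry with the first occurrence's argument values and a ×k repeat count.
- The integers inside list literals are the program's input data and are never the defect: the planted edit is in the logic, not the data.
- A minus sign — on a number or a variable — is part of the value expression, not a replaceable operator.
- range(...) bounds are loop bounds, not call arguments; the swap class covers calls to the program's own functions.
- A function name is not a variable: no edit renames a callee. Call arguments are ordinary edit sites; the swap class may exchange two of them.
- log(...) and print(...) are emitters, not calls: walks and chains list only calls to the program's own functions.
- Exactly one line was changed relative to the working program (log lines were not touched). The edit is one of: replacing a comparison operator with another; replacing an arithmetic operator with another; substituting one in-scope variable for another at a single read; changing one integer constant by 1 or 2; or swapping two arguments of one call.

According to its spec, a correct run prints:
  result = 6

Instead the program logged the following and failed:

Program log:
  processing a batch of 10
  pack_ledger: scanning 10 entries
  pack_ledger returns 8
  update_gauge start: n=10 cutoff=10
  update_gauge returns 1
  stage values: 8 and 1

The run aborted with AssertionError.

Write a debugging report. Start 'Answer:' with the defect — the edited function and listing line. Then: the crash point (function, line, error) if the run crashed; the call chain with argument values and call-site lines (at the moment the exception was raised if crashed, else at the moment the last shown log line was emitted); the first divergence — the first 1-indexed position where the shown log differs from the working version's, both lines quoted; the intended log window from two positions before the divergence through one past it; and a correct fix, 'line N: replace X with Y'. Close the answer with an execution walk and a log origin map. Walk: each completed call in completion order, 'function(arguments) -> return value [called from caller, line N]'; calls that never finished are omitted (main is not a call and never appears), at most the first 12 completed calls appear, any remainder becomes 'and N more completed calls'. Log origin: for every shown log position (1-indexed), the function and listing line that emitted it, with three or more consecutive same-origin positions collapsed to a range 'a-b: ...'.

Answer: the defect is in trim_outliers at line 28.
Key observation: The log ends early — 6 lines, where the working version next logs 'stage result 8'.
Crash: trim_outliers, line 28, AssertionError.
Call chain: main -> trim_outliers([5, 6, 2, 1, 6, 4, 10, 4, 6, 8], 10) (called at line 35).
First divergence: position 7; the shown log stops at 6 lines while the working version next logs 'stage result 8'.
Intended log window:
  5: update_gauge returns 1
  6: stage values: 8 and 1
  7: stage result 8
Execution walk:
  pack_ledger([5, 6, 2, 1, 6, 4, 10, 4, 6, 8]) -> 8  [called from trim_outliers, line 25]
  update_gauge([5, 6, 2, 1, 6, 4, 10, 4, 6, 8], 10) -> 1  [called from trim_outliers, line 26]
Origin of each log line:
  1: from main, line 34
  2: from pack_ledger, line 2
  3: from pack_ledger, line 7
  4: from update_gauge, line 11
  5: from update_gauge, line 16
  6: from trim_outliers, line 27
A correct fix: line 28: replace `<=` with `>`.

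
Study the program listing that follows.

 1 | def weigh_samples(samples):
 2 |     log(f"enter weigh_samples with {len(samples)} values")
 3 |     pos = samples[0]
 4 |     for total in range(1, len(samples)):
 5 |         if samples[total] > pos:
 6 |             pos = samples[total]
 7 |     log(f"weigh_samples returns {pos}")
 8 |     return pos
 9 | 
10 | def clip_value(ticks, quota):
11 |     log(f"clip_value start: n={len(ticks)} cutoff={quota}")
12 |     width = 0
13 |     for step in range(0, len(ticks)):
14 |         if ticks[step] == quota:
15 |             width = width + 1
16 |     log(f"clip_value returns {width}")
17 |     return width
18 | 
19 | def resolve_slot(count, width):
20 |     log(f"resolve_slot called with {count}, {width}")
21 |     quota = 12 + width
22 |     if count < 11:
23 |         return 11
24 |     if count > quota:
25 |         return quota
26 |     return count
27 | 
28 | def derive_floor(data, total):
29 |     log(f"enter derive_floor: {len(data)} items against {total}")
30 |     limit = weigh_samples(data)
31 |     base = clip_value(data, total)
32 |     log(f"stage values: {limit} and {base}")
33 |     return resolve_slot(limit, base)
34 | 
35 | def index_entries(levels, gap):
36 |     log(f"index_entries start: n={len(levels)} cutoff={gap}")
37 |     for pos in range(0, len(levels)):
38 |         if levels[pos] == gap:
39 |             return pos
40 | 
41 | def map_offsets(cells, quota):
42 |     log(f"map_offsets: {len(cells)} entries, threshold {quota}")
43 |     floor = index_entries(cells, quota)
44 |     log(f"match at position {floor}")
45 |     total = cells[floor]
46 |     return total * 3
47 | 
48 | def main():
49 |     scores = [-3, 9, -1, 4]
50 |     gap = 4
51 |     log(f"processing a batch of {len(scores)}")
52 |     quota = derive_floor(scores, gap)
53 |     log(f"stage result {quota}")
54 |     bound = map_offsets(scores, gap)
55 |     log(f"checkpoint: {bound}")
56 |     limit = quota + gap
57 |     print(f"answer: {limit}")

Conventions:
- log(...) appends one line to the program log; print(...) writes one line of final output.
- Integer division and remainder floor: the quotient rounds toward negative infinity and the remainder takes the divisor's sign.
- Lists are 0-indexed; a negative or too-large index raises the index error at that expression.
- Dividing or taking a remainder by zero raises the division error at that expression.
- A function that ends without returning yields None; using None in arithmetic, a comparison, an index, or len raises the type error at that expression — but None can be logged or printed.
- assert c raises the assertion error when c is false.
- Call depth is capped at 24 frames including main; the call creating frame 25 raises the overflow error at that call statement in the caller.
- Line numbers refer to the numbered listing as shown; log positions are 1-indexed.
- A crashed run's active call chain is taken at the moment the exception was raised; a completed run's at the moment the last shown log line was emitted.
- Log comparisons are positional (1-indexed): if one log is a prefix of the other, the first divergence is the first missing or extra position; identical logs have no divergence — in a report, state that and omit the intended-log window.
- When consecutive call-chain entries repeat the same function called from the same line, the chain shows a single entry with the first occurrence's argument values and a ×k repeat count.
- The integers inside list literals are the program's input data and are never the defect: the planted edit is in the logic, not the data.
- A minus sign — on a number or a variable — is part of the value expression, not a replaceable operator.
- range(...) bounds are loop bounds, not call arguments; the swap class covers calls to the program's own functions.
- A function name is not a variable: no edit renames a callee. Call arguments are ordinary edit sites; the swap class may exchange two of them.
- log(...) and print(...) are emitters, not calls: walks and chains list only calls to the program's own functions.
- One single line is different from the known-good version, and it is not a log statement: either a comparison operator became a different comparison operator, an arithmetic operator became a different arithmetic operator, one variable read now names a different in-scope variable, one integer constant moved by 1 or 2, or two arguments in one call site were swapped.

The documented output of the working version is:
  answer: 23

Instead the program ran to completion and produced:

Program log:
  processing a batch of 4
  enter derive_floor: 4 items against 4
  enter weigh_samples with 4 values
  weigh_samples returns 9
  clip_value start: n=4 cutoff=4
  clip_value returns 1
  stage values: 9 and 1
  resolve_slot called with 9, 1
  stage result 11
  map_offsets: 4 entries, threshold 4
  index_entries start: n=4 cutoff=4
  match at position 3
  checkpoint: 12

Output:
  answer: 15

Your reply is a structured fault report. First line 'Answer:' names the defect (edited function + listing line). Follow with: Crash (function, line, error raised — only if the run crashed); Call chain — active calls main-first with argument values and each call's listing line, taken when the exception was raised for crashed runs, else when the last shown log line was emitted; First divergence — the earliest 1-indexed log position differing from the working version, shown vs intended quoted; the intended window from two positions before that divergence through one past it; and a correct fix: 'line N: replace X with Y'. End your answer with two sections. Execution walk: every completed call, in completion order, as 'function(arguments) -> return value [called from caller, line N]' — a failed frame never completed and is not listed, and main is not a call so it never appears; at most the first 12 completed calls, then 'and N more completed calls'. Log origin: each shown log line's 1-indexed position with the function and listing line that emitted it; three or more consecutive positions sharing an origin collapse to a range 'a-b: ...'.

Answer: the defect is in main at line 56.
Key fact: Nothing in the log betrays the bug — only the output does.
Call chain: main.
First divergence: none; the two logs match at every position.
Execution walk:
  weigh_samples([-3, 9, -1, 4]) -> 9  [called from derive_floor, line 30]
  clip_value([-3, 9, -1, 4], 4) -> 1  [called from derive_floor, line 31]
  resolve_slot(9, 1) -> 11  [called from derive_floor, line 33]
  derive_floor([-3, 9, -1, 4], 4) -> 11  [called from main, line 52]
  index_entries([-3, 9, -1, 4], 4) -> 3  [called from map_offsets, line 43]
  map_offsets([-3, 9, -1, 4], 4) -> 12  [called from main, line 54]
Origin of each log line:
  1: from main, line 51
  2: from derive_floor, line 29
  3: from weigh_samples, line 2
  4: from weigh_samples, line 7
  5: from clip_value, line 11
  6: from clip_value, line 16
  7: from derive_floor, line 32
  8: from resolve_slot, line 20
  9: from main, line 53
  10: from map_offsets, line 42
  11: from index_entries, line 36
  12: from map_offsets, line 44
  13: from main, line 55
A correct fix: line 56: replace `gap` with `bound`.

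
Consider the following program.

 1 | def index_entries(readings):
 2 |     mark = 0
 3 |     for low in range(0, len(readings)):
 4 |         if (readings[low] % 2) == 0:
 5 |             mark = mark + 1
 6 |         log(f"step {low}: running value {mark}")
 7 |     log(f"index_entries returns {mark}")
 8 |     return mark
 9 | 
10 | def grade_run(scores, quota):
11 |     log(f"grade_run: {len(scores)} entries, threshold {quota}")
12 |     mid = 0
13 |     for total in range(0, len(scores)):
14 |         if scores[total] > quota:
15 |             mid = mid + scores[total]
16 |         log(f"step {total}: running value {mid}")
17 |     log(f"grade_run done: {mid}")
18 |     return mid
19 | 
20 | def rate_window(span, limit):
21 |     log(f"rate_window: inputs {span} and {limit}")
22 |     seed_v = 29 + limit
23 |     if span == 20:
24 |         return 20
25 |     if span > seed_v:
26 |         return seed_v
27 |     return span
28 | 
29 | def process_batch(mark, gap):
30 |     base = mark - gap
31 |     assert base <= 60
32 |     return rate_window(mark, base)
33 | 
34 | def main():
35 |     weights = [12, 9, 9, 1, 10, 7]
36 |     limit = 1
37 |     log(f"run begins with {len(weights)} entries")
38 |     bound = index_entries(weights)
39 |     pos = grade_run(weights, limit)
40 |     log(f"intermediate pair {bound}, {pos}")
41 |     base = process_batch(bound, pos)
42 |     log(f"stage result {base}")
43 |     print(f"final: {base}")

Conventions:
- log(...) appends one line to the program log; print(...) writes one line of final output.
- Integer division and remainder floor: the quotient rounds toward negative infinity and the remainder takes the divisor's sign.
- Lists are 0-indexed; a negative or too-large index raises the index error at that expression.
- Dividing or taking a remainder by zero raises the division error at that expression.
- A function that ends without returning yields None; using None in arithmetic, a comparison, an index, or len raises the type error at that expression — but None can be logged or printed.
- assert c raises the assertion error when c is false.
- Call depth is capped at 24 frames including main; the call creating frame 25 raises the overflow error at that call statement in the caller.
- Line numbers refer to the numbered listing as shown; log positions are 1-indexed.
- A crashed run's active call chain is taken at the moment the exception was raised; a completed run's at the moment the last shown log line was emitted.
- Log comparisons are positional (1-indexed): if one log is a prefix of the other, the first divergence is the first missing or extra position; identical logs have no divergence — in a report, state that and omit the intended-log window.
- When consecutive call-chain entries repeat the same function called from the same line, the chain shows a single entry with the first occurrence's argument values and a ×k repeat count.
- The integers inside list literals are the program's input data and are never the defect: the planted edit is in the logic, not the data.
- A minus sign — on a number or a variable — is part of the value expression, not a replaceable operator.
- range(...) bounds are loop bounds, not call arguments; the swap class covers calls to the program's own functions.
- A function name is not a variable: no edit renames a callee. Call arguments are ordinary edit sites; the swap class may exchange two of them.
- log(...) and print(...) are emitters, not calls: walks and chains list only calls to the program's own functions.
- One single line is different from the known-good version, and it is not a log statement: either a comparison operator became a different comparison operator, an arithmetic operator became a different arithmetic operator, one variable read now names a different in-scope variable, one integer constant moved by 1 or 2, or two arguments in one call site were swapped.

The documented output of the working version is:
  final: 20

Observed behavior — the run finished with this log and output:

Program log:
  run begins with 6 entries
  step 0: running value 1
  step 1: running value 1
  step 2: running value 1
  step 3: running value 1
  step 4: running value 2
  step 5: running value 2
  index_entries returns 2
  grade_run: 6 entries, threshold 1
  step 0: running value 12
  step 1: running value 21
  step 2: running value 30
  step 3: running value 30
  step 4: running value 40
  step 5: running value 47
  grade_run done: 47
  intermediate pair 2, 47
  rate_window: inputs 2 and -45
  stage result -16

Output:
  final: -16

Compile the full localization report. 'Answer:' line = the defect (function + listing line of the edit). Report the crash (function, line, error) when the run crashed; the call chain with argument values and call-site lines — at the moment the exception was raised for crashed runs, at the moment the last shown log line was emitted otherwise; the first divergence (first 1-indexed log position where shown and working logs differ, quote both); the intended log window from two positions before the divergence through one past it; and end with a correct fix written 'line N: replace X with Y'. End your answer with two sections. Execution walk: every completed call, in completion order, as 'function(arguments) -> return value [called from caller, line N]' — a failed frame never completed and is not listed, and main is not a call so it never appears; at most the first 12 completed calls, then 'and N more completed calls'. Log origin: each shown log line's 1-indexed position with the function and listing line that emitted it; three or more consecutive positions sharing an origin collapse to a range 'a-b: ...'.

Answer: the defect is in rate_window at line 23.
Key fact: Log line 19 is where behavior first shows: 'stage result -16' appears instead of 'stage result 20'.
Call chain: main.
First divergence: position 19; shown 'stage result -16' vs intended 'stage result 20'.
Intended log window:
  17: intermediate pair 2, 47
  18: rate_window: inputs 2 and -45
  19: stage result 20
Execution walk:
  index_entries([12, 9, 9, 1, 10, 7]) -> 2  [called from main, line 38]
  grade_run([12, 9, 9, 1, 10, 7], 1) -> 47  [called from main, line 39]
  rate_window(2, -45) -> -16  [called from process_batch, line 32]
  process_batch(2, 47) -> -16  [called from main, line 41]
Log origin:
  1: logged in main at line 37
  2-7: logged in index_entries at line 6
  8: logged in index_entries at line 7
  9: logged in grade_run at line 11
  10-15: logged in grade_run at line 16
  16: logged in grade_run at line 17
  17: logged in main at line 40
  18: logged in rate_window at line 21
  19: logged in main at line 42
A correct fix: line 23: replace `==` with `<`.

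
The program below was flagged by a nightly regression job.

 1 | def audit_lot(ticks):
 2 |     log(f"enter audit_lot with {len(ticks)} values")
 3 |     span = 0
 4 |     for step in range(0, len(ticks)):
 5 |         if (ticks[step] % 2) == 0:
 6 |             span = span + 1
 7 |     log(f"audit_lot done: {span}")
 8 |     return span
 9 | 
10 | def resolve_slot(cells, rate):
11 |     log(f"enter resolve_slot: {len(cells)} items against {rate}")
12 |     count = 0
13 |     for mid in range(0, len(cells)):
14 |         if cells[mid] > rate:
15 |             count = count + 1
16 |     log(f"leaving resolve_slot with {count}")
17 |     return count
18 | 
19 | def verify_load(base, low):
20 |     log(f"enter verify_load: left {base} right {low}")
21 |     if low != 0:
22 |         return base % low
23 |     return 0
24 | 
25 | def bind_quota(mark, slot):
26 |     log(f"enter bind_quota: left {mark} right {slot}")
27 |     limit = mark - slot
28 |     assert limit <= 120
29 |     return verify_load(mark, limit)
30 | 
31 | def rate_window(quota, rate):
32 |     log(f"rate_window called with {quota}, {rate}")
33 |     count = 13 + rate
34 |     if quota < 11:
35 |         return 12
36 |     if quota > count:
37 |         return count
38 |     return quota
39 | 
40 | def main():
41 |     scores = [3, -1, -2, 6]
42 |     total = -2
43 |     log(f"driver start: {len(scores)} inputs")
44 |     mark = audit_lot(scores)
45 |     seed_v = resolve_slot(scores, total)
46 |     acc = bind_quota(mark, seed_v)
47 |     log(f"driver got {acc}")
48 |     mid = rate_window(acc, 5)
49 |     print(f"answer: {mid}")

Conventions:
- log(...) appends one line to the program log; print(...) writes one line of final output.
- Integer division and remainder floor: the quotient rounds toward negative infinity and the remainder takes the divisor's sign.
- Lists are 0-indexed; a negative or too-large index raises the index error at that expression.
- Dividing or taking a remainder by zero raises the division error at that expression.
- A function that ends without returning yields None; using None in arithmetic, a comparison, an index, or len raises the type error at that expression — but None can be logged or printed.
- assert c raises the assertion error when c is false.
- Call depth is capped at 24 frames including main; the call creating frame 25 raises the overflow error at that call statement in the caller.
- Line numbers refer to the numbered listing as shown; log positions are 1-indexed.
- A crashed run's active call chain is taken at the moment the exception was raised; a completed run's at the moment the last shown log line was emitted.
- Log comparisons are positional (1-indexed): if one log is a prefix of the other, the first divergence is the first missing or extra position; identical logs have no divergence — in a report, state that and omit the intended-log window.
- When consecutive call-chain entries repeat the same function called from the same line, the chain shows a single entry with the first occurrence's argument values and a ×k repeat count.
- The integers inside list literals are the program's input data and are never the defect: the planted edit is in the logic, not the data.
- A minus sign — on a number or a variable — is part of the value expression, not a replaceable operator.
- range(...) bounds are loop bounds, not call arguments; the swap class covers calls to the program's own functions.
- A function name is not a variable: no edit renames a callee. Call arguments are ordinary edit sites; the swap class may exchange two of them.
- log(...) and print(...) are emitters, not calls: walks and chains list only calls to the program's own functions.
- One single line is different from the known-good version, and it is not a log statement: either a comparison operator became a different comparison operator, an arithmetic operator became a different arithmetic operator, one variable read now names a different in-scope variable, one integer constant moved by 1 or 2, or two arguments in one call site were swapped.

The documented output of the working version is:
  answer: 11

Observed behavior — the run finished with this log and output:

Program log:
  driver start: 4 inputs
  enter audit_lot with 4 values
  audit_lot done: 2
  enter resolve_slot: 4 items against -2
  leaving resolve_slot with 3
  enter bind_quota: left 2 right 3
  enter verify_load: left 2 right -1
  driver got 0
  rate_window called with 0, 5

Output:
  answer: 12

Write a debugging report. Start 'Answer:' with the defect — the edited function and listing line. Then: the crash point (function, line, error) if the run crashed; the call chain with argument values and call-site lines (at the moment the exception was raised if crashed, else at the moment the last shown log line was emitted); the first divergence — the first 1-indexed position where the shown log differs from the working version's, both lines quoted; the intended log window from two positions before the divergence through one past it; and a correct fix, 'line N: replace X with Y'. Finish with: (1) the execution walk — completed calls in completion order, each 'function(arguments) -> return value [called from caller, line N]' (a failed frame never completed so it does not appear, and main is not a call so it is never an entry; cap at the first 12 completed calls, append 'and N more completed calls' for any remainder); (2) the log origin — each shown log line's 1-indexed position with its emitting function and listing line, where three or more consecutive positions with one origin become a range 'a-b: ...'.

Answer: the defect is in rate_window at line 35.
Key observation: The logs agree in full; only the final output differs.
Call chain: main -> rate_window(0, 5) (called at line 48).
First divergence: there is none — every log position agrees.
Execution walk:
  audit_lot([3, -1, -2, 6]) -> 2  [called from main, line 44]
  resolve_slot([3, -1, -2, 6], -2) -> 3  [called from main, line 45]
  verify_load(2, -1) -> 0  [called from bind_quota, line 29]
  bind_quota(2, 3) -> 0  [called from main, line 46]
  rate_window(0, 5) -> 12  [called from main, line 48]
Log line origins:
  1: emitted by main (line 43)
  2: emitted by audit_lot (line 2)
  3: emitted by audit_lot (line 7)
  4: emitted by resolve_slot (line 11)
  5: emitted by resolve_slot (line 16)
  6: emitted by bind_quota (line 26)
  7: emitted by verify_load (line 20)
  8: emitted by main (line 47)
  9: emitted by rate_window (line 32)
A correct fix: line 35: replace `12` with `11`.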